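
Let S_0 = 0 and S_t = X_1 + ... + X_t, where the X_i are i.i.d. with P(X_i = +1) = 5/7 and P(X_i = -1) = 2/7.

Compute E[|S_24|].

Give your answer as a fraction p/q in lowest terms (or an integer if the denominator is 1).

Answer: 282635109287181110472/27368747340080916343

Derivation:
S_24 takes values m ≡ 0 (mod 2) with |m| ≤ 24; P(S_24=m) = C(24,(24+m)/2) · (5/7)^((24+m)/2) · (2/7)^((24-m)/2).
Distribution: P(S=-24)=16777216/191581231380566414401, P(S=-22)=1006632960/191581231380566414401, P(S=-20)=28940697600/191581231380566414401, P(S=-18)=530579456000/191581231380566414401, P(S=-16)=994836480000/27368747340080916343, P(S=-14)=9948364800000/27368747340080916343, P(S=-12)=78757888000000/27368747340080916343, P(S=-10)=3544104960000000/191581231380566414401, P(S=-8)=18828057600000000/191581231380566414401, P(S=-6)=83680256000000000/191581231380566414401, P(S=-4)=313800960000000000/191581231380566414401, P(S=-2)=142636800000000000/27368747340080916343, P(S=0)=386308000000000000/27368747340080916343, P(S=2)=891480000000000000/27368747340080916343, P(S=4)=12257850000000000000/191581231380566414401, P(S=6)=20429750000000000000/191581231380566414401, P(S=8)=28729335937500000000/191581231380566414401, P(S=10)=33799218750000000000/191581231380566414401, P(S=12)=4694335937500000000/27368747340080916343, P(S=14)=3706054687500000000/27368747340080916343, P(S=16)=2316284179687500000/27368747340080916343, P(S=18)=7720947265625000000/191581231380566414401, P(S=20)=2632141113281250000/191581231380566414401, P(S=22)=572204589843750000/191581231380566414401, P(S=24)=59604644775390625/191581231380566414401
E[|S_24|] = Σ_m |m|·P(S_24=m) = 282635109287181110472/27368747340080916343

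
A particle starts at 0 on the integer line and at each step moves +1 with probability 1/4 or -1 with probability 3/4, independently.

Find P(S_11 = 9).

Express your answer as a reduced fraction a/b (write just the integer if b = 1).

Answer: 33/4194304

Derivation:
To reach position 9 after 11 steps: need 10 steps of +1 and 1 step of -1.
Number of such sequences: C(11,10) = 11
Each has probability (1/4)^10 · (3/4)^1 = 3/4194304
P = 11 · 3/4194304 = 33/4194304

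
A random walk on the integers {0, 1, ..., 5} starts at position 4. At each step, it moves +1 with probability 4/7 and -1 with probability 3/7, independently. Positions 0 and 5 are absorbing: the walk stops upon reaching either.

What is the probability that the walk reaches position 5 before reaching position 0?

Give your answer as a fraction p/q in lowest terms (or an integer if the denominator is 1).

Answer: 700/781

Derivation:
Biased walk: p = 4/7, q = 3/7, r = q/p = 3/4
Gambler's ruin: P(hit 5 before 0 | start at 4) = (1 - r^a)/(1 - r^N)
r^4 = 81/256; r^5 = 243/1024
P = (1 - 81/256) / (1 - 243/1024) = 175/256 / 781/1024 = 700/781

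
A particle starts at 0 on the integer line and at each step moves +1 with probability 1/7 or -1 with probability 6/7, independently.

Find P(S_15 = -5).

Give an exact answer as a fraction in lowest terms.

Answer: 25939989504/678223072849

Derivation:
To reach position -5 after 15 steps: need 5 steps of +1 and 10 steps of -1.
Number of such sequences: C(15,5) = 3003
Each has probability (1/7)^5 · (6/7)^10 = 60466176/4747561509943
P = 3003 · 60466176/4747561509943 = 25939989504/678223072849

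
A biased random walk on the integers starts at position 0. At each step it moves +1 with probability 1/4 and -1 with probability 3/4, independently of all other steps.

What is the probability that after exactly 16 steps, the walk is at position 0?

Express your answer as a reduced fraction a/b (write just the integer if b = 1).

To be at 0 after 16 steps: need exactly 8 steps of +1 and 8 of -1.
Number of such sequences: C(16,8) = 12870
Each has probability (1/4)^8 · (3/4)^8 = 6561/4294967296
P = 12870 · 6561/4294967296 = 42220035/2147483648

Answer: 42220035/2147483648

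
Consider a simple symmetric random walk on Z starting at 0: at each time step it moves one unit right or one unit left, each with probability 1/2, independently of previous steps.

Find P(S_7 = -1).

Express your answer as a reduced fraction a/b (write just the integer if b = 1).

Answer: 35/128

Derivation:
To reach position -1 after 7 steps: need 3 steps of +1 and 4 of -1.
Favorable paths: C(7,3) = 35
Total paths: 2^7 = 128
P = 35/128 = 35/128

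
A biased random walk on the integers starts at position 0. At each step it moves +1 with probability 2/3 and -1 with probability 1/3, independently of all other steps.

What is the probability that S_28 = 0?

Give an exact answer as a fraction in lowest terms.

Answer: 24343347200/847288609443

Derivation:
To be at 0 after 28 steps: need exactly 14 steps of +1 and 14 of -1.
Number of such sequences: C(28,14) = 40116600
Each has probability (2/3)^14 · (1/3)^14 = 16384/22876792454961
P = 40116600 · 16384/22876792454961 = 24343347200/847288609443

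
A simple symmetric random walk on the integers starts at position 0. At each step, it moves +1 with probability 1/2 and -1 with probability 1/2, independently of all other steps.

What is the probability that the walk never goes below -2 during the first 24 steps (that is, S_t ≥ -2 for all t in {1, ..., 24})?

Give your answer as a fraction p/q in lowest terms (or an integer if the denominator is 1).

Answer: 1924111/4194304

Derivation:
Let f(t,s) = #length-t paths at position s with S_1..S_t all ≥ -2.
f(t,s) = f(t-1,s-1) + f(t-1,s+1) for s ≥ -2; f(t,s) = 0 for s < -2.
t=0: f(0,0)=1
t=1: f(1,-1)=1 f(1,1)=1
t=2: f(2,-2)=1 f(2,0)=2 f(2,2)=1
t=3: f(3,-1)=3 f(3,1)=3 f(3,3)=1
t=4: f(4,-2)=3 f(4,0)=6 f(4,2)=4 f(4,4)=1
t=5: f(5,-1)=9 f(5,1)=10 f(5,3)=5 f(5,5)=1
t=6: f(6,-2)=9 f(6,0)=19 f(6,2)=15 f(6,4)=6 f(6,6)=1
t=7: f(7,-1)=28 f(7,1)=34 f(7,3)=21 f(7,5)=7 f(7,7)=1
t=8: f(8,-2)=28 f(8,0)=62 f(8,2)=55 f(8,4)=28 f(8,6)=8 f(8,8)=1
t=9: f(9,-1)=90 f(9,1)=117 f(9,3)=83 f(9,5)=36 f(9,7)=9 f(9,9)=1
t=10: f(10,-2)=90 f(10,0)=207 f(10,2)=200 f(10,4)=119 f(10,6)=45 f(10,8)=10 f(10,10)=1
t=11: f(11,-1)=297 f(11,1)=407 f(11,3)=319 f(11,5)=164 f(11,7)=55 f(11,9)=11 f(11,11)=1
t=12: f(12,-2)=297 f(12,0)=704 f(12,2)=726 f(12,4)=483 f(12,6)=219 f(12,8)=66 f(12,10)=12 f(12,12)=1
t=13: f(13,-1)=1001 f(13,1)=1430 f(13,3)=1209 f(13,5)=702 f(13,7)=285 f(13,9)=78 f(13,11)=13 f(13,13)=1
t=14: f(14,-2)=1001 f(14,0)=2431 f(14,2)=2639 f(14,4)=1911 f(14,6)=987 f(14,8)=363 f(14,10)=91 f(14,12)=14 f(14,14)=1
t=15: f(15,-1)=3432 f(15,1)=5070 f(15,3)=4550 f(15,5)=2898 f(15,7)=1350 f(15,9)=454 f(15,11)=105 f(15,13)=15 f(15,15)=1
t=16: f(16,-2)=3432 f(16,0)=8502 f(16,2)=9620 f(16,4)=7448 f(16,6)=4248 f(16,8)=1804 f(16,10)=559 f(16,12)=120 f(16,14)=16 f(16,16)=1
t=17: f(17,-1)=11934 f(17,1)=18122 f(17,3)=17068 f(17,5)=11696 f(17,7)=6052 f(17,9)=2363 f(17,11)=679 f(17,13)=136 f(17,15)=17 f(17,17)=1
t=18: f(18,-2)=11934 f(18,0)=30056 f(18,2)=35190 f(18,4)=28764 f(18,6)=17748 f(18,8)=8415 f(18,10)=3042 f(18,12)=815 f(18,14)=153 f(18,16)=18 f(18,18)=1
t=19: f(19,-1)=41990 f(19,1)=65246 f(19,3)=63954 f(19,5)=46512 f(19,7)=26163 f(19,9)=11457 f(19,11)=3857 f(19,13)=968 f(19,15)=171 f(19,17)=19 f(19,19)=1
t=20: f(20,-2)=41990 f(20,0)=107236 f(20,2)=129200 f(20,4)=110466 f(20,6)=72675 f(20,8)=37620 f(20,10)=15314 f(20,12)=4825 f(20,14)=1139 f(20,16)=190 f(20,18)=20 f(20,20)=1
t=21: f(21,-1)=149226 f(21,1)=236436 f(21,3)=239666 f(21,5)=183141 f(21,7)=110295 f(21,9)=52934 f(21,11)=20139 f(21,13)=5964 f(21,15)=1329 f(21,17)=210 f(21,19)=21 f(21,21)=1
t=22: f(22,-2)=149226 f(22,0)=385662 f(22,2)=476102 f(22,4)=422807 f(22,6)=293436 f(22,8)=163229 f(22,10)=73073 f(22,12)=26103 f(22,14)=7293 f(22,16)=1539 f(22,18)=231 f(22,20)=22 f(22,22)=1
t=23: f(23,-1)=534888 f(23,1)=861764 f(23,3)=898909 f(23,5)=716243 f(23,7)=456665 f(23,9)=236302 f(23,11)=99176 f(23,13)=33396 f(23,15)=8832 f(23,17)=1770 f(23,19)=253 f(23,21)=23 f(23,23)=1
t=24: f(24,-2)=534888 f(24,0)=1396652 f(24,2)=1760673 f(24,4)=1615152 f(24,6)=1172908 f(24,8)=692967 f(24,10)=335478 f(24,12)=132572 f(24,14)=42228 f(24,16)=10602 f(24,18)=2023 f(24,20)=276 f(24,22)=24 f(24,24)=1
Σ_s f(24,s) = 7696444
P = 7696444/16777216 = 1924111/4194304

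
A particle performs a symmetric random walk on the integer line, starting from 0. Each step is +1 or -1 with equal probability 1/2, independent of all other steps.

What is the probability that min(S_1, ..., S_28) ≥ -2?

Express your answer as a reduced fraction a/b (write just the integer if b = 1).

Answer: 14375115/33554432

Derivation:
Let f(t,s) = #length-t paths at position s with S_1..S_t all ≥ -2.
f(t,s) = f(t-1,s-1) + f(t-1,s+1) for s ≥ -2; f(t,s) = 0 for s < -2.
t=0: f(0,0)=1
t=1: f(1,-1)=1 f(1,1)=1
t=2: f(2,-2)=1 f(2,0)=2 f(2,2)=1
t=3: f(3,-1)=3 f(3,1)=3 f(3,3)=1
t=4: f(4,-2)=3 f(4,0)=6 f(4,2)=4 f(4,4)=1
t=5: f(5,-1)=9 f(5,1)=10 f(5,3)=5 f(5,5)=1
t=6: f(6,-2)=9 f(6,0)=19 f(6,2)=15 f(6,4)=6 f(6,6)=1
t=7: f(7,-1)=28 f(7,1)=34 f(7,3)=21 f(7,5)=7 f(7,7)=1
t=8: f(8,-2)=28 f(8,0)=62 f(8,2)=55 f(8,4)=28 f(8,6)=8 f(8,8)=1
t=9: f(9,-1)=90 f(9,1)=117 f(9,3)=83 f(9,5)=36 f(9,7)=9 f(9,9)=1
t=10: f(10,-2)=90 f(10,0)=207 f(10,2)=200 f(10,4)=119 f(10,6)=45 f(10,8)=10 f(10,10)=1
t=11: f(11,-1)=297 f(11,1)=407 f(11,3)=319 f(11,5)=164 f(11,7)=55 f(11,9)=11 f(11,11)=1
t=12: f(12,-2)=297 f(12,0)=704 f(12,2)=726 f(12,4)=483 f(12,6)=219 f(12,8)=66 f(12,10)=12 f(12,12)=1
t=13: f(13,-1)=1001 f(13,1)=1430 f(13,3)=1209 f(13,5)=702 f(13,7)=285 f(13,9)=78 f(13,11)=13 f(13,13)=1
t=14: f(14,-2)=1001 f(14,0)=2431 f(14,2)=2639 f(14,4)=1911 f(14,6)=987 f(14,8)=363 f(14,10)=91 f(14,12)=14 f(14,14)=1
t=15: f(15,-1)=3432 f(15,1)=5070 f(15,3)=4550 f(15,5)=2898 f(15,7)=1350 f(15,9)=454 f(15,11)=105 f(15,13)=15 f(15,15)=1
t=16: f(16,-2)=3432 f(16,0)=8502 f(16,2)=9620 f(16,4)=7448 f(16,6)=4248 f(16,8)=1804 f(16,10)=559 f(16,12)=120 f(16,14)=16 f(16,16)=1
t=17: f(17,-1)=11934 f(17,1)=18122 f(17,3)=17068 f(17,5)=11696 f(17,7)=6052 f(17,9)=2363 f(17,11)=679 f(17,13)=136 f(17,15)=17 f(17,17)=1
t=18: f(18,-2)=11934 f(18,0)=30056 f(18,2)=35190 f(18,4)=28764 f(18,6)=17748 f(18,8)=8415 f(18,10)=3042 f(18,12)=815 f(18,14)=153 f(18,16)=18 f(18,18)=1
t=19: f(19,-1)=41990 f(19,1)=65246 f(19,3)=63954 f(19,5)=46512 f(19,7)=26163 f(19,9)=11457 f(19,11)=3857 f(19,13)=968 f(19,15)=171 f(19,17)=19 f(19,19)=1
t=20: f(20,-2)=41990 f(20,0)=107236 f(20,2)=129200 f(20,4)=110466 f(20,6)=72675 f(20,8)=37620 f(20,10)=15314 f(20,12)=4825 f(20,14)=1139 f(20,16)=190 f(20,18)=20 f(20,20)=1
t=21: f(21,-1)=149226 f(21,1)=236436 f(21,3)=239666 f(21,5)=183141 f(21,7)=110295 f(21,9)=52934 f(21,11)=20139 f(21,13)=5964 f(21,15)=1329 f(21,17)=210 f(21,19)=21 f(21,21)=1
t=22: f(22,-2)=149226 f(22,0)=385662 f(22,2)=476102 f(22,4)=422807 f(22,6)=293436 f(22,8)=163229 f(22,10)=73073 f(22,12)=26103 f(22,14)=7293 f(22,16)=1539 f(22,18)=231 f(22,20)=22 f(22,22)=1
t=23: f(23,-1)=534888 f(23,1)=861764 f(23,3)=898909 f(23,5)=716243 f(23,7)=456665 f(23,9)=236302 f(23,11)=99176 f(23,13)=33396 f(23,15)=8832 f(23,17)=1770 f(23,19)=253 f(23,21)=23 f(23,23)=1
t=24: f(24,-2)=534888 f(24,0)=1396652 f(24,2)=1760673 f(24,4)=1615152 f(24,6)=1172908 f(24,8)=692967 f(24,10)=335478 f(24,12)=132572 f(24,14)=42228 f(24,16)=10602 f(24,18)=2023 f(24,20)=276 f(24,22)=24 f(24,24)=1
t=25: f(25,-1)=1931540 f(25,1)=3157325 f(25,3)=3375825 f(25,5)=2788060 f(25,7)=1865875 f(25,9)=1028445 f(25,11)=468050 f(25,13)=174800 f(25,15)=52830 f(25,17)=12625 f(25,19)=2299 f(25,21)=300 f(25,23)=25 f(25,25)=1
t=26: f(26,-2)=1931540 f(26,0)=5088865 f(26,2)=6533150 f(26,4)=6163885 f(26,6)=4653935 f(26,8)=2894320 f(26,10)=1496495 f(26,12)=642850 f(26,14)=227630 f(26,16)=65455 f(26,18)=14924 f(26,20)=2599 f(26,22)=325 f(26,24)=26 f(26,26)=1
t=27: f(27,-1)=7020405 f(27,1)=11622015 f(27,3)=12697035 f(27,5)=10817820 f(27,7)=7548255 f(27,9)=4390815 f(27,11)=2139345 f(27,13)=870480 f(27,15)=293085 f(27,17)=80379 f(27,19)=17523 f(27,21)=2924 f(27,23)=351 f(27,25)=27 f(27,27)=1
t=28: f(28,-2)=7020405 f(28,0)=18642420 f(28,2)=24319050 f(28,4)=23514855 f(28,6)=18366075 f(28,8)=11939070 f(28,10)=6530160 f(28,12)=3009825 f(28,14)=1163565 f(28,16)=373464 f(28,18)=97902 f(28,20)=20447 f(28,22)=3275 f(28,24)=378 f(28,26)=28 f(28,28)=1
Σ_s f(28,s) = 115000920
P = 115000920/268435456 = 14375115/33554432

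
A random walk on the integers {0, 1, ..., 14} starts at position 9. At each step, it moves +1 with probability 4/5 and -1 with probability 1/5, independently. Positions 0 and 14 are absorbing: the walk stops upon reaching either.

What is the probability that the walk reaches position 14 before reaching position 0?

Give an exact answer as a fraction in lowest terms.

Answer: 89478144/89478485

Derivation:
Biased walk: p = 4/5, q = 1/5, r = q/p = 1/4
Gambler's ruin: P(hit 14 before 0 | start at 9) = (1 - r^a)/(1 - r^N)
r^9 = 1/262144; r^14 = 1/268435456
P = (1 - 1/262144) / (1 - 1/268435456) = 262143/262144 / 268435455/268435456 = 89478144/89478485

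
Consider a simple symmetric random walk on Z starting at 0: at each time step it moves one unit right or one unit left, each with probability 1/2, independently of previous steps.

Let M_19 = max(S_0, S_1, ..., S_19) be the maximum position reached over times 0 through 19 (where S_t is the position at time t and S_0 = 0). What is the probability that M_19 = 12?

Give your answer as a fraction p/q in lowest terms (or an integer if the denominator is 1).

Answer: 969/524288

Derivation:
Let M_19 = max(S_0,...,S_19). Use the reflection principle: for j ≥ 1, #{paths with M_19 ≥ j} = #{S_19 ≥ j} + #{S_19 ≥ j+1}.
By reflection, #{M_19 ≥ 12} = #{S_19 ≥ 12} + #{S_19 ≥ 13} = 1160 + 1160 = 2320.
#{M_19 ≥ 13} = #{S_19 ≥ 13} + #{S_19 ≥ 14} = 1160 + 191 = 1351.
#{M_19 = 12} = 2320 - 1351 = 969.
P(M_19 = 12) = 969/524288 = 969/524288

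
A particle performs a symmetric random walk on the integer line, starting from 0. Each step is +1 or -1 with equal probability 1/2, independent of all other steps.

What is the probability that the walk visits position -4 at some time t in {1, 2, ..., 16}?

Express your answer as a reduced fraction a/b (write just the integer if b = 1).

Answer: 10889/32768

Derivation:
Count via complement. Let g(t,s) = #length-t paths at position s with S_1..S_t all ≠ -4.
g(t,s) = g(t-1,s-1) + g(t-1,s+1) for s ≠ -4; g(t,-4) = 0.
t=0: g(0,0)=1
t=1: g(1,-1)=1 g(1,1)=1
t=2: g(2,-2)=1 g(2,0)=2 g(2,2)=1
t=3: g(3,-3)=1 g(3,-1)=3 g(3,1)=3 g(3,3)=1
t=4: g(4,-2)=4 g(4,0)=6 g(4,2)=4 g(4,4)=1
t=5: g(5,-3)=4 g(5,-1)=10 g(5,1)=10 g(5,3)=5 g(5,5)=1
t=6: g(6,-2)=14 g(6,0)=20 g(6,2)=15 g(6,4)=6 g(6,6)=1
t=7: g(7,-3)=14 g(7,-1)=34 g(7,1)=35 g(7,3)=21 g(7,5)=7 g(7,7)=1
t=8: g(8,-2)=48 g(8,0)=69 g(8,2)=56 g(8,4)=28 g(8,6)=8 g(8,8)=1
t=9: g(9,-3)=48 g(9,-1)=117 g(9,1)=125 g(9,3)=84 g(9,5)=36 g(9,7)=9 g(9,9)=1
t=10: g(10,-2)=165 g(10,0)=242 g(10,2)=209 g(10,4)=120 g(10,6)=45 g(10,8)=10 g(10,10)=1
t=11: g(11,-3)=165 g(11,-1)=407 g(11,1)=451 g(11,3)=329 g(11,5)=165 g(11,7)=55 g(11,9)=11 g(11,11)=1
t=12: g(12,-2)=572 g(12,0)=858 g(12,2)=780 g(12,4)=494 g(12,6)=220 g(12,8)=66 g(12,10)=12 g(12,12)=1
t=13: g(13,-3)=572 g(13,-1)=1430 g(13,1)=1638 g(13,3)=1274 g(13,5)=714 g(13,7)=286 g(13,9)=78 g(13,11)=13 g(13,13)=1
t=14: g(14,-2)=2002 g(14,0)=3068 g(14,2)=2912 g(14,4)=1988 g(14,6)=1000 g(14,8)=364 g(14,10)=91 g(14,12)=14 g(14,14)=1
t=15: g(15,-3)=2002 g(15,-1)=5070 g(15,1)=5980 g(15,3)=4900 g(15,5)=2988 g(15,7)=1364 g(15,9)=455 g(15,11)=105 g(15,13)=15 g(15,15)=1
t=16: g(16,-2)=7072 g(16,0)=11050 g(16,2)=10880 g(16,4)=7888 g(16,6)=4352 g(16,8)=1819 g(16,10)=560 g(16,12)=120 g(16,14)=16 g(16,16)=1
Paths never hitting -4: Σ_s g(16,s) = 43758
Paths hitting -4: 2^16 - 43758 = 21778
P = 21778/65536 = 10889/32768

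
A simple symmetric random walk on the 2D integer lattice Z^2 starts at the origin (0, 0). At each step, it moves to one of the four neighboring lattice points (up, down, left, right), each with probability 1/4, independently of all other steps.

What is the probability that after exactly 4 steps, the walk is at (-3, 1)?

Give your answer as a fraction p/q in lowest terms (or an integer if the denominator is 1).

Let h be the number of horizontal steps (so 4-h are vertical). To end at (-3,1) need (h-3)/2 right-steps and ((4-h)+1)/2 up-steps.
Sum over h with 3 ≤ h ≤ 3, h ≡ 1 (mod 2), 4-h ≡ 1 (mod 2):
h=3: C(4,3)·C(3,0)·C(1,1) = 4·1·1 = 4
Total favorable: 4
Total paths: 4^4 = 256
P = 4/256 = 1/64

Answer: 1/64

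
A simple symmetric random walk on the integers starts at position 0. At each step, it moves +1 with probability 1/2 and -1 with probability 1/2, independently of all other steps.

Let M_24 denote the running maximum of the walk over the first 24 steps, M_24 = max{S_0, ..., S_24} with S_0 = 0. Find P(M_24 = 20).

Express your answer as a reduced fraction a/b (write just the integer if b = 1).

Let M_24 = max(S_0,...,S_24). Use the reflection principle: for j ≥ 1, #{paths with M_24 ≥ j} = #{S_24 ≥ j} + #{S_24 ≥ j+1}.
By reflection, #{M_24 ≥ 20} = #{S_24 ≥ 20} + #{S_24 ≥ 21} = 301 + 25 = 326.
#{M_24 ≥ 21} = #{S_24 ≥ 21} + #{S_24 ≥ 22} = 25 + 25 = 50.
#{M_24 = 20} = 326 - 50 = 276.
P(M_24 = 20) = 276/16777216 = 69/4194304

Answer: 69/4194304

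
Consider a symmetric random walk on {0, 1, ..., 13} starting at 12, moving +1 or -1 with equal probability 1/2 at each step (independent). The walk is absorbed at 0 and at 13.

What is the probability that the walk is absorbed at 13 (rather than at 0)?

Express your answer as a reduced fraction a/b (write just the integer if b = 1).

Symmetric walk (p = 1/2): the harmonic-function argument gives P(hit 13 before 0 | start at 12) = a/N.
P = 12/13 = 12/13

Answer: 12/13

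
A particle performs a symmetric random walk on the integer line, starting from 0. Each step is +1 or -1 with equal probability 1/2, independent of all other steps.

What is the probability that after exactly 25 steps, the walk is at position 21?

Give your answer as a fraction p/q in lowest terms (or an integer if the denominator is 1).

To reach position 21 after 25 steps: need 23 steps of +1 and 2 of -1.
Favorable paths: C(25,23) = 300
Total paths: 2^25 = 33554432
P = 300/33554432 = 75/8388608

Answer: 75/8388608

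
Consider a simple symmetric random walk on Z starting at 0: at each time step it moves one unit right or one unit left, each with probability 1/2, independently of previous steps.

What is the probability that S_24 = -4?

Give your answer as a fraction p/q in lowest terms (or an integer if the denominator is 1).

Answer: 245157/2097152

Derivation:
To reach position -4 after 24 steps: need 10 steps of +1 and 14 of -1.
Favorable paths: C(24,10) = 1961256
Total paths: 2^24 = 16777216
P = 1961256/16777216 = 245157/2097152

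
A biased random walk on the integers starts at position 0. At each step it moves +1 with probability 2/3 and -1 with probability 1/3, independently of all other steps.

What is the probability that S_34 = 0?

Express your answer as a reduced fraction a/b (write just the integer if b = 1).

Answer: 11328534609920/617673396283947

Derivation:
To be at 0 after 34 steps: need exactly 17 steps of +1 and 17 of -1.
Number of such sequences: C(34,17) = 2333606220
Each has probability (2/3)^17 · (1/3)^17 = 131072/16677181699666569
P = 2333606220 · 131072/16677181699666569 = 11328534609920/617673396283947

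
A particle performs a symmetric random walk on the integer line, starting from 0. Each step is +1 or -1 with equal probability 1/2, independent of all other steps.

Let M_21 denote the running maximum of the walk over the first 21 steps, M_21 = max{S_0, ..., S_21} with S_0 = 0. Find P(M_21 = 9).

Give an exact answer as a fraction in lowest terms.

Answer: 6783/262144

Derivation:
Let M_21 = max(S_0,...,S_21). Use the reflection principle: for j ≥ 1, #{paths with M_21 ≥ j} = #{S_21 ≥ j} + #{S_21 ≥ j+1}.
By reflection, #{M_21 ≥ 9} = #{S_21 ≥ 9} + #{S_21 ≥ 10} = 82160 + 27896 = 110056.
#{M_21 ≥ 10} = #{S_21 ≥ 10} + #{S_21 ≥ 11} = 27896 + 27896 = 55792.
#{M_21 = 9} = 110056 - 55792 = 54264.
P(M_21 = 9) = 54264/2097152 = 6783/262144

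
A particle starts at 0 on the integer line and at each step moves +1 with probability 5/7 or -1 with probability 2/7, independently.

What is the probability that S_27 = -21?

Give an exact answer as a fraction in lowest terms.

To reach position -21 after 27 steps: need 3 steps of +1 and 24 steps of -1.
Number of such sequences: C(27,3) = 2925
Each has probability (5/7)^3 · (2/7)^24 = 2097152000/65712362363534280139543
P = 2925 · 2097152000/65712362363534280139543 = 6134169600000/65712362363534280139543

Answer: 6134169600000/65712362363534280139543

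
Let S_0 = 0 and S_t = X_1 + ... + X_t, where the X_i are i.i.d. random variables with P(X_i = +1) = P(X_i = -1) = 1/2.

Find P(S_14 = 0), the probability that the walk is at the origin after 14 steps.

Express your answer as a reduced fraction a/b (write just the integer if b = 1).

To return to 0 after 14 steps: need exactly 7 steps of +1 and 7 of -1.
Favorable paths: C(14,7) = 3432
Total paths: 2^14 = 16384
P = 3432/16384 = 429/2048

Answer: 429/2048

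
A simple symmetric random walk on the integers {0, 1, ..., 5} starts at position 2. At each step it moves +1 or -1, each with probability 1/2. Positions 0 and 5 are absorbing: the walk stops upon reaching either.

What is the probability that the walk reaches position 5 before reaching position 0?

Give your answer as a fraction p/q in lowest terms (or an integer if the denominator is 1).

Symmetric walk (p = 1/2): the harmonic-function argument gives P(hit 5 before 0 | start at 2) = a/N.
P = 2/5 = 2/5

Answer: 2/5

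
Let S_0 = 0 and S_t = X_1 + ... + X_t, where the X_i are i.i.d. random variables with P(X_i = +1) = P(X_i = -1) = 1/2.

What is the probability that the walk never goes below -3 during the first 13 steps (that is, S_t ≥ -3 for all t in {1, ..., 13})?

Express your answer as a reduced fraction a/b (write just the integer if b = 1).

Let f(t,s) = #length-t paths at position s with S_1..S_t all ≥ -3.
f(t,s) = f(t-1,s-1) + f(t-1,s+1) for s ≥ -3; f(t,s) = 0 for s < -3.
t=0: f(0,0)=1
t=1: f(1,-1)=1 f(1,1)=1
t=2: f(2,-2)=1 f(2,0)=2 f(2,2)=1
t=3: f(3,-3)=1 f(3,-1)=3 f(3,1)=3 f(3,3)=1
t=4: f(4,-2)=4 f(4,0)=6 f(4,2)=4 f(4,4)=1
t=5: f(5,-3)=4 f(5,-1)=10 f(5,1)=10 f(5,3)=5 f(5,5)=1
t=6: f(6,-2)=14 f(6,0)=20 f(6,2)=15 f(6,4)=6 f(6,6)=1
t=7: f(7,-3)=14 f(7,-1)=34 f(7,1)=35 f(7,3)=21 f(7,5)=7 f(7,7)=1
t=8: f(8,-2)=48 f(8,0)=69 f(8,2)=56 f(8,4)=28 f(8,6)=8 f(8,8)=1
t=9: f(9,-3)=48 f(9,-1)=117 f(9,1)=125 f(9,3)=84 f(9,5)=36 f(9,7)=9 f(9,9)=1
t=10: f(10,-2)=165 f(10,0)=242 f(10,2)=209 f(10,4)=120 f(10,6)=45 f(10,8)=10 f(10,10)=1
t=11: f(11,-3)=165 f(11,-1)=407 f(11,1)=451 f(11,3)=329 f(11,5)=165 f(11,7)=55 f(11,9)=11 f(11,11)=1
t=12: f(12,-2)=572 f(12,0)=858 f(12,2)=780 f(12,4)=494 f(12,6)=220 f(12,8)=66 f(12,10)=12 f(12,12)=1
t=13: f(13,-3)=572 f(13,-1)=1430 f(13,1)=1638 f(13,3)=1274 f(13,5)=714 f(13,7)=286 f(13,9)=78 f(13,11)=13 f(13,13)=1
Σ_s f(13,s) = 6006
P = 6006/8192 = 3003/4096

Answer: 3003/4096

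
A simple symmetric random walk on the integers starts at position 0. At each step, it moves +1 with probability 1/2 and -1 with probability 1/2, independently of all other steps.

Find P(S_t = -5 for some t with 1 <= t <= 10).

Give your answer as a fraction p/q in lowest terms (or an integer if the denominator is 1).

Count via complement. Let g(t,s) = #length-t paths at position s with S_1..S_t all ≠ -5.
g(t,s) = g(t-1,s-1) + g(t-1,s+1) for s ≠ -5; g(t,-5) = 0.
t=0: g(0,0)=1
t=1: g(1,-1)=1 g(1,1)=1
t=2: g(2,-2)=1 g(2,0)=2 g(2,2)=1
t=3: g(3,-3)=1 g(3,-1)=3 g(3,1)=3 g(3,3)=1
t=4: g(4,-4)=1 g(4,-2)=4 g(4,0)=6 g(4,2)=4 g(4,4)=1
t=5: g(5,-3)=5 g(5,-1)=10 g(5,1)=10 g(5,3)=5 g(5,5)=1
t=6: g(6,-4)=5 g(6,-2)=15 g(6,0)=20 g(6,2)=15 g(6,4)=6 g(6,6)=1
t=7: g(7,-3)=20 g(7,-1)=35 g(7,1)=35 g(7,3)=21 g(7,5)=7 g(7,7)=1
t=8: g(8,-4)=20 g(8,-2)=55 g(8,0)=70 g(8,2)=56 g(8,4)=28 g(8,6)=8 g(8,8)=1
t=9: g(9,-3)=75 g(9,-1)=125 g(9,1)=126 g(9,3)=84 g(9,5)=36 g(9,7)=9 g(9,9)=1
t=10: g(10,-4)=75 g(10,-2)=200 g(10,0)=251 g(10,2)=210 g(10,4)=120 g(10,6)=45 g(10,8)=10 g(10,10)=1
Paths never hitting -5: Σ_s g(10,s) = 912
Paths hitting -5: 2^10 - 912 = 112
P = 112/1024 = 7/64

Answer: 7/64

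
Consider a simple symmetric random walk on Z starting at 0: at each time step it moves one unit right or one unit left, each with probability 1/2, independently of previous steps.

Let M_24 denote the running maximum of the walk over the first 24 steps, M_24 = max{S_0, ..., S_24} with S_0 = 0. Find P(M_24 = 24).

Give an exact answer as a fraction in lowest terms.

Answer: 1/16777216

Derivation:
Let M_24 = max(S_0,...,S_24). Use the reflection principle: for j ≥ 1, #{paths with M_24 ≥ j} = #{S_24 ≥ j} + #{S_24 ≥ j+1}.
By reflection, #{M_24 ≥ 24} = #{S_24 ≥ 24} + #{S_24 ≥ 25} = 1 + 0 = 1.
#{M_24 ≥ 25} = #{S_24 ≥ 25} + #{S_24 ≥ 26} = 0 + 0 = 0.
#{M_24 = 24} = 1 - 0 = 1.
P(M_24 = 24) = 1/16777216 = 1/16777216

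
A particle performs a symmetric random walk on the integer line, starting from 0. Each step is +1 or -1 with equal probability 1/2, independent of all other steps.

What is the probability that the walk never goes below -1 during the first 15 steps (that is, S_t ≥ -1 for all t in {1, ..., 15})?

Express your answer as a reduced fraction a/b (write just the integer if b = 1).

Let f(t,s) = #length-t paths at position s with S_1..S_t all ≥ -1.
f(t,s) = f(t-1,s-1) + f(t-1,s+1) for s ≥ -1; f(t,s) = 0 for s < -1.
t=0: f(0,0)=1
t=1: f(1,-1)=1 f(1,1)=1
t=2: f(2,0)=2 f(2,2)=1
t=3: f(3,-1)=2 f(3,1)=3 f(3,3)=1
t=4: f(4,0)=5 f(4,2)=4 f(4,4)=1
t=5: f(5,-1)=5 f(5,1)=9 f(5,3)=5 f(5,5)=1
t=6: f(6,0)=14 f(6,2)=14 f(6,4)=6 f(6,6)=1
t=7: f(7,-1)=14 f(7,1)=28 f(7,3)=20 f(7,5)=7 f(7,7)=1
t=8: f(8,0)=42 f(8,2)=48 f(8,4)=27 f(8,6)=8 f(8,8)=1
t=9: f(9,-1)=42 f(9,1)=90 f(9,3)=75 f(9,5)=35 f(9,7)=9 f(9,9)=1
t=10: f(10,0)=132 f(10,2)=165 f(10,4)=110 f(10,6)=44 f(10,8)=10 f(10,10)=1
t=11: f(11,-1)=132 f(11,1)=297 f(11,3)=275 f(11,5)=154 f(11,7)=54 f(11,9)=11 f(11,11)=1
t=12: f(12,0)=429 f(12,2)=572 f(12,4)=429 f(12,6)=208 f(12,8)=65 f(12,10)=12 f(12,12)=1
t=13: f(13,-1)=429 f(13,1)=1001 f(13,3)=1001 f(13,5)=637 f(13,7)=273 f(13,9)=77 f(13,11)=13 f(13,13)=1
t=14: f(14,0)=1430 f(14,2)=2002 f(14,4)=1638 f(14,6)=910 f(14,8)=350 f(14,10)=90 f(14,12)=14 f(14,14)=1
t=15: f(15,-1)=1430 f(15,1)=3432 f(15,3)=3640 f(15,5)=2548 f(15,7)=1260 f(15,9)=440 f(15,11)=104 f(15,13)=15 f(15,15)=1
Σ_s f(15,s) = 12870
P = 12870/32768 = 6435/16384

Answer: 6435/16384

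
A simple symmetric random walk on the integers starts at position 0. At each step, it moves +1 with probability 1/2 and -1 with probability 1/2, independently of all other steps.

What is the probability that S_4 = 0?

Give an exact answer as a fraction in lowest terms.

To return to 0 after 4 steps: need exactly 2 steps of +1 and 2 of -1.
Favorable paths: C(4,2) = 6
Total paths: 2^4 = 16
P = 6/16 = 3/8

Answer: 3/8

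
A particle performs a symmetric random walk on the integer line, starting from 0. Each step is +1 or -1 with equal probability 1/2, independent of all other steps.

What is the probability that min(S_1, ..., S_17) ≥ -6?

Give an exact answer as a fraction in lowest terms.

Let f(t,s) = #length-t paths at position s with S_1..S_t all ≥ -6.
f(t,s) = f(t-1,s-1) + f(t-1,s+1) for s ≥ -6; f(t,s) = 0 for s < -6.
t=0: f(0,0)=1
t=1: f(1,-1)=1 f(1,1)=1
t=2: f(2,-2)=1 f(2,0)=2 f(2,2)=1
t=3: f(3,-3)=1 f(3,-1)=3 f(3,1)=3 f(3,3)=1
t=4: f(4,-4)=1 f(4,-2)=4 f(4,0)=6 f(4,2)=4 f(4,4)=1
t=5: f(5,-5)=1 f(5,-3)=5 f(5,-1)=10 f(5,1)=10 f(5,3)=5 f(5,5)=1
t=6: f(6,-6)=1 f(6,-4)=6 f(6,-2)=15 f(6,0)=20 f(6,2)=15 f(6,4)=6 f(6,6)=1
t=7: f(7,-5)=7 f(7,-3)=21 f(7,-1)=35 f(7,1)=35 f(7,3)=21 f(7,5)=7 f(7,7)=1
t=8: f(8,-6)=7 f(8,-4)=28 f(8,-2)=56 f(8,0)=70 f(8,2)=56 f(8,4)=28 f(8,6)=8 f(8,8)=1
t=9: f(9,-5)=35 f(9,-3)=84 f(9,-1)=126 f(9,1)=126 f(9,3)=84 f(9,5)=36 f(9,7)=9 f(9,9)=1
t=10: f(10,-6)=35 f(10,-4)=119 f(10,-2)=210 f(10,0)=252 f(10,2)=210 f(10,4)=120 f(10,6)=45 f(10,8)=10 f(10,10)=1
t=11: f(11,-5)=154 f(11,-3)=329 f(11,-1)=462 f(11,1)=462 f(11,3)=330 f(11,5)=165 f(11,7)=55 f(11,9)=11 f(11,11)=1
t=12: f(12,-6)=154 f(12,-4)=483 f(12,-2)=791 f(12,0)=924 f(12,2)=792 f(12,4)=495 f(12,6)=220 f(12,8)=66 f(12,10)=12 f(12,12)=1
t=13: f(13,-5)=637 f(13,-3)=1274 f(13,-1)=1715 f(13,1)=1716 f(13,3)=1287 f(13,5)=715 f(13,7)=286 f(13,9)=78 f(13,11)=13 f(13,13)=1
t=14: f(14,-6)=637 f(14,-4)=1911 f(14,-2)=2989 f(14,0)=3431 f(14,2)=3003 f(14,4)=2002 f(14,6)=1001 f(14,8)=364 f(14,10)=91 f(14,12)=14 f(14,14)=1
t=15: f(15,-5)=2548 f(15,-3)=4900 f(15,-1)=6420 f(15,1)=6434 f(15,3)=5005 f(15,5)=3003 f(15,7)=1365 f(15,9)=455 f(15,11)=105 f(15,13)=15 f(15,15)=1
t=16: f(16,-6)=2548 f(16,-4)=7448 f(16,-2)=11320 f(16,0)=12854 f(16,2)=11439 f(16,4)=8008 f(16,6)=4368 f(16,8)=1820 f(16,10)=560 f(16,12)=120 f(16,14)=16 f(16,16)=1
t=17: f(17,-5)=9996 f(17,-3)=18768 f(17,-1)=24174 f(17,1)=24293 f(17,3)=19447 f(17,5)=12376 f(17,7)=6188 f(17,9)=2380 f(17,11)=680 f(17,13)=136 f(17,15)=17 f(17,17)=1
Σ_s f(17,s) = 118456
P = 118456/131072 = 14807/16384

Answer: 14807/16384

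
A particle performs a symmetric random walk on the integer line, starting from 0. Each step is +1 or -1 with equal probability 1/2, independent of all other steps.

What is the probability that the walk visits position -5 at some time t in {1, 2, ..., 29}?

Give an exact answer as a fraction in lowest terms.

Count via complement. Let g(t,s) = #length-t paths at position s with S_1..S_t all ≠ -5.
g(t,s) = g(t-1,s-1) + g(t-1,s+1) for s ≠ -5; g(t,-5) = 0.
t=0: g(0,0)=1
t=1: g(1,-1)=1 g(1,1)=1
t=2: g(2,-2)=1 g(2,0)=2 g(2,2)=1
t=3: g(3,-3)=1 g(3,-1)=3 g(3,1)=3 g(3,3)=1
t=4: g(4,-4)=1 g(4,-2)=4 g(4,0)=6 g(4,2)=4 g(4,4)=1
t=5: g(5,-3)=5 g(5,-1)=10 g(5,1)=10 g(5,3)=5 g(5,5)=1
t=6: g(6,-4)=5 g(6,-2)=15 g(6,0)=20 g(6,2)=15 g(6,4)=6 g(6,6)=1
t=7: g(7,-3)=20 g(7,-1)=35 g(7,1)=35 g(7,3)=21 g(7,5)=7 g(7,7)=1
t=8: g(8,-4)=20 g(8,-2)=55 g(8,0)=70 g(8,2)=56 g(8,4)=28 g(8,6)=8 g(8,8)=1
t=9: g(9,-3)=75 g(9,-1)=125 g(9,1)=126 g(9,3)=84 g(9,5)=36 g(9,7)=9 g(9,9)=1
t=10: g(10,-4)=75 g(10,-2)=200 g(10,0)=251 g(10,2)=210 g(10,4)=120 g(10,6)=45 g(10,8)=10 g(10,10)=1
t=11: g(11,-3)=275 g(11,-1)=451 g(11,1)=461 g(11,3)=330 g(11,5)=165 g(11,7)=55 g(11,9)=11 g(11,11)=1
t=12: g(12,-4)=275 g(12,-2)=726 g(12,0)=912 g(12,2)=791 g(12,4)=495 g(12,6)=220 g(12,8)=66 g(12,10)=12 g(12,12)=1
t=13: g(13,-3)=1001 g(13,-1)=1638 g(13,1)=1703 g(13,3)=1286 g(13,5)=715 g(13,7)=286 g(13,9)=78 g(13,11)=13 g(13,13)=1
t=14: g(14,-4)=1001 g(14,-2)=2639 g(14,0)=3341 g(14,2)=2989 g(14,4)=2001 g(14,6)=1001 g(14,8)=364 g(14,10)=91 g(14,12)=14 g(14,14)=1
t=15: g(15,-3)=3640 g(15,-1)=5980 g(15,1)=6330 g(15,3)=4990 g(15,5)=3002 g(15,7)=1365 g(15,9)=455 g(15,11)=105 g(15,13)=15 g(15,15)=1
t=16: g(16,-4)=3640 g(16,-2)=9620 g(16,0)=12310 g(16,2)=11320 g(16,4)=7992 g(16,6)=4367 g(16,8)=1820 g(16,10)=560 g(16,12)=120 g(16,14)=16 g(16,16)=1
t=17: g(17,-3)=13260 g(17,-1)=21930 g(17,1)=23630 g(17,3)=19312 g(17,5)=12359 g(17,7)=6187 g(17,9)=2380 g(17,11)=680 g(17,13)=136 g(17,15)=17 g(17,17)=1
t=18: g(18,-4)=13260 g(18,-2)=35190 g(18,0)=45560 g(18,2)=42942 g(18,4)=31671 g(18,6)=18546 g(18,8)=8567 g(18,10)=3060 g(18,12)=816 g(18,14)=153 g(18,16)=18 g(18,18)=1
t=19: g(19,-3)=48450 g(19,-1)=80750 g(19,1)=88502 g(19,3)=74613 g(19,5)=50217 g(19,7)=27113 g(19,9)=11627 g(19,11)=3876 g(19,13)=969 g(19,15)=171 g(19,17)=19 g(19,19)=1
t=20: g(20,-4)=48450 g(20,-2)=129200 g(20,0)=169252 g(20,2)=163115 g(20,4)=124830 g(20,6)=77330 g(20,8)=38740 g(20,10)=15503 g(20,12)=4845 g(20,14)=1140 g(20,16)=190 g(20,18)=20 g(20,20)=1
t=21: g(21,-3)=177650 g(21,-1)=298452 g(21,1)=332367 g(21,3)=287945 g(21,5)=202160 g(21,7)=116070 g(21,9)=54243 g(21,11)=20348 g(21,13)=5985 g(21,15)=1330 g(21,17)=210 g(21,19)=21 g(21,21)=1
t=22: g(22,-4)=177650 g(22,-2)=476102 g(22,0)=630819 g(22,2)=620312 g(22,4)=490105 g(22,6)=318230 g(22,8)=170313 g(22,10)=74591 g(22,12)=26333 g(22,14)=7315 g(22,16)=1540 g(22,18)=231 g(22,20)=22 g(22,22)=1
t=23: g(23,-3)=653752 g(23,-1)=1106921 g(23,1)=1251131 g(23,3)=1110417 g(23,5)=808335 g(23,7)=488543 g(23,9)=244904 g(23,11)=100924 g(23,13)=33648 g(23,15)=8855 g(23,17)=1771 g(23,19)=253 g(23,21)=23 g(23,23)=1
t=24: g(24,-4)=653752 g(24,-2)=1760673 g(24,0)=2358052 g(24,2)=2361548 g(24,4)=1918752 g(24,6)=1296878 g(24,8)=733447 g(24,10)=345828 g(24,12)=134572 g(24,14)=42503 g(24,16)=10626 g(24,18)=2024 g(24,20)=276 g(24,22)=24 g(24,24)=1
t=25: g(25,-3)=2414425 g(25,-1)=4118725 g(25,1)=4719600 g(25,3)=4280300 g(25,5)=3215630 g(25,7)=2030325 g(25,9)=1079275 g(25,11)=480400 g(25,13)=177075 g(25,15)=53129 g(25,17)=12650 g(25,19)=2300 g(25,21)=300 g(25,23)=25 g(25,25)=1
t=26: g(26,-4)=2414425 g(26,-2)=6533150 g(26,0)=8838325 g(26,2)=8999900 g(26,4)=7495930 g(26,6)=5245955 g(26,8)=3109600 g(26,10)=1559675 g(26,12)=657475 g(26,14)=230204 g(26,16)=65779 g(26,18)=14950 g(26,20)=2600 g(26,22)=325 g(26,24)=26 g(26,26)=1
t=27: g(27,-3)=8947575 g(27,-1)=15371475 g(27,1)=17838225 g(27,3)=16495830 g(27,5)=12741885 g(27,7)=8355555 g(27,9)=4669275 g(27,11)=2217150 g(27,13)=887679 g(27,15)=295983 g(27,17)=80729 g(27,19)=17550 g(27,21)=2925 g(27,23)=351 g(27,25)=27 g(27,27)=1
t=28: g(28,-4)=8947575 g(28,-2)=24319050 g(28,0)=33209700 g(28,2)=34334055 g(28,4)=29237715 g(28,6)=21097440 g(28,8)=13024830 g(28,10)=6886425 g(28,12)=3104829 g(28,14)=1183662 g(28,16)=376712 g(28,18)=98279 g(28,20)=20475 g(28,22)=3276 g(28,24)=378 g(28,26)=28 g(28,28)=1
t=29: g(29,-3)=33266625 g(29,-1)=57528750 g(29,1)=67543755 g(29,3)=63571770 g(29,5)=50335155 g(29,7)=34122270 g(29,9)=19911255 g(29,11)=9991254 g(29,13)=4288491 g(29,15)=1560374 g(29,17)=474991 g(29,19)=118754 g(29,21)=23751 g(29,23)=3654 g(29,25)=406 g(29,27)=29 g(29,29)=1
Paths never hitting -5: Σ_s g(29,s) = 342741285
Paths hitting -5: 2^29 - 342741285 = 194129627
P = 194129627/536870912 = 194129627/536870912

Answer: 194129627/536870912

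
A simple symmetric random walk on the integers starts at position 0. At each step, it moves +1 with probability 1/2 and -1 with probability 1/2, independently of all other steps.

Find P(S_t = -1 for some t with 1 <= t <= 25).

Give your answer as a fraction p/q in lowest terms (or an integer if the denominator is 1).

Answer: 7088533/8388608

Derivation:
Count via complement. Let g(t,s) = #length-t paths at position s with S_1..S_t all ≠ -1.
g(t,s) = g(t-1,s-1) + g(t-1,s+1) for s ≠ -1; g(t,-1) = 0.
t=0: g(0,0)=1
t=1: g(1,1)=1
t=2: g(2,0)=1 g(2,2)=1
t=3: g(3,1)=2 g(3,3)=1
t=4: g(4,0)=2 g(4,2)=3 g(4,4)=1
t=5: g(5,1)=5 g(5,3)=4 g(5,5)=1
t=6: g(6,0)=5 g(6,2)=9 g(6,4)=5 g(6,6)=1
t=7: g(7,1)=14 g(7,3)=14 g(7,5)=6 g(7,7)=1
t=8: g(8,0)=14 g(8,2)=28 g(8,4)=20 g(8,6)=7 g(8,8)=1
t=9: g(9,1)=42 g(9,3)=48 g(9,5)=27 g(9,7)=8 g(9,9)=1
t=10: g(10,0)=42 g(10,2)=90 g(10,4)=75 g(10,6)=35 g(10,8)=9 g(10,10)=1
t=11: g(11,1)=132 g(11,3)=165 g(11,5)=110 g(11,7)=44 g(11,9)=10 g(11,11)=1
t=12: g(12,0)=132 g(12,2)=297 g(12,4)=275 g(12,6)=154 g(12,8)=54 g(12,10)=11 g(12,12)=1
t=13: g(13,1)=429 g(13,3)=572 g(13,5)=429 g(13,7)=208 g(13,9)=65 g(13,11)=12 g(13,13)=1
t=14: g(14,0)=429 g(14,2)=1001 g(14,4)=1001 g(14,6)=637 g(14,8)=273 g(14,10)=77 g(14,12)=13 g(14,14)=1
t=15: g(15,1)=1430 g(15,3)=2002 g(15,5)=1638 g(15,7)=910 g(15,9)=350 g(15,11)=90 g(15,13)=14 g(15,15)=1
t=16: g(16,0)=1430 g(16,2)=3432 g(16,4)=3640 g(16,6)=2548 g(16,8)=1260 g(16,10)=440 g(16,12)=104 g(16,14)=15 g(16,16)=1
t=17: g(17,1)=4862 g(17,3)=7072 g(17,5)=6188 g(17,7)=3808 g(17,9)=1700 g(17,11)=544 g(17,13)=119 g(17,15)=16 g(17,17)=1
t=18: g(18,0)=4862 g(18,2)=11934 g(18,4)=13260 g(18,6)=9996 g(18,8)=5508 g(18,10)=2244 g(18,12)=663 g(18,14)=135 g(18,16)=17 g(18,18)=1
t=19: g(19,1)=16796 g(19,3)=25194 g(19,5)=23256 g(19,7)=15504 g(19,9)=7752 g(19,11)=2907 g(19,13)=798 g(19,15)=152 g(19,17)=18 g(19,19)=1
t=20: g(20,0)=16796 g(20,2)=41990 g(20,4)=48450 g(20,6)=38760 g(20,8)=23256 g(20,10)=10659 g(20,12)=3705 g(20,14)=950 g(20,16)=170 g(20,18)=19 g(20,20)=1
t=21: g(21,1)=58786 g(21,3)=90440 g(21,5)=87210 g(21,7)=62016 g(21,9)=33915 g(21,11)=14364 g(21,13)=4655 g(21,15)=1120 g(21,17)=189 g(21,19)=20 g(21,21)=1
t=22: g(22,0)=58786 g(22,2)=149226 g(22,4)=177650 g(22,6)=149226 g(22,8)=95931 g(22,10)=48279 g(22,12)=19019 g(22,14)=5775 g(22,16)=1309 g(22,18)=209 g(22,20)=21 g(22,22)=1
t=23: g(23,1)=208012 g(23,3)=326876 g(23,5)=326876 g(23,7)=245157 g(23,9)=144210 g(23,11)=67298 g(23,13)=24794 g(23,15)=7084 g(23,17)=1518 g(23,19)=230 g(23,21)=22 g(23,23)=1
t=24: g(24,0)=208012 g(24,2)=534888 g(24,4)=653752 g(24,6)=572033 g(24,8)=389367 g(24,10)=211508 g(24,12)=92092 g(24,14)=31878 g(24,16)=8602 g(24,18)=1748 g(24,20)=252 g(24,22)=23 g(24,24)=1
t=25: g(25,1)=742900 g(25,3)=1188640 g(25,5)=1225785 g(25,7)=961400 g(25,9)=600875 g(25,11)=303600 g(25,13)=123970 g(25,15)=40480 g(25,17)=10350 g(25,19)=2000 g(25,21)=275 g(25,23)=24 g(25,25)=1
Paths never hitting -1: Σ_s g(25,s) = 5200300
Paths hitting -1: 2^25 - 5200300 = 28354132
P = 28354132/33554432 = 7088533/8388608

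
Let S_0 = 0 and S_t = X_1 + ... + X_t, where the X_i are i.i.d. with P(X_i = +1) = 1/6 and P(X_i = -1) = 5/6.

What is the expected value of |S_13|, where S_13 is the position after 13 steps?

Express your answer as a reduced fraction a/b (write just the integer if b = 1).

S_13 takes values m ≡ 1 (mod 2) with |m| ≤ 13; P(S_13=m) = C(13,(13+m)/2) · (1/6)^((13+m)/2) · (5/6)^((13-m)/2).
Distribution: P(S=-13)=1220703125/13060694016, P(S=-11)=3173828125/13060694016, P(S=-9)=634765625/2176782336, P(S=-7)=1396484375/6530347008, P(S=-5)=1396484375/13060694016, P(S=-3)=55859375/1451188224, P(S=-1)=11171875/1088391168, P(S=1)=2234375/1088391168, P(S=3)=446875/1451188224, P(S=5)=446875/13060694016, P(S=7)=17875/6530347008, P(S=9)=325/2176782336, P(S=11)=65/13060694016, P(S=13)=1/13060694016
E[|S_13|] = Σ_m |m|·P(S_13=m) = 1573270049/181398528

Answer: 1573270049/181398528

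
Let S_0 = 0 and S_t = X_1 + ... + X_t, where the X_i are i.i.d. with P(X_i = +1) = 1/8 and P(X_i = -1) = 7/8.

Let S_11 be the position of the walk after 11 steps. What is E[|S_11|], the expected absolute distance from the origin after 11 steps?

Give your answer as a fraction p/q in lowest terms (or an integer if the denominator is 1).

S_11 takes values m ≡ 1 (mod 2) with |m| ≤ 11; P(S_11=m) = C(11,(11+m)/2) · (1/8)^((11+m)/2) · (7/8)^((11-m)/2).
Distribution: P(S=-11)=1977326743/8589934592, P(S=-9)=3107227739/8589934592, P(S=-7)=2219448385/8589934592, P(S=-5)=951192165/8589934592, P(S=-3)=135884595/4294967296, P(S=-1)=27176919/4294967296, P(S=1)=3882417/4294967296, P(S=3)=396165/4294967296, P(S=5)=56595/8589934592, P(S=7)=2695/8589934592, P(S=9)=77/8589934592, P(S=11)=1/8589934592
E[|S_11|] = Σ_m |m|·P(S_11=m) = 2215245285/268435456

Answer: 2215245285/268435456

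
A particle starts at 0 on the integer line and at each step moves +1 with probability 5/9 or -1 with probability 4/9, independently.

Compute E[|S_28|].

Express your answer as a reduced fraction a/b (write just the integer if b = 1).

S_28 takes values m ≡ 0 (mod 2) with |m| ≤ 28; P(S_28=m) = C(28,(28+m)/2) · (5/9)^((28+m)/2) · (4/9)^((28-m)/2).
Distribution: P(S=-28)=72057594037927936/523347633027360537213511521, P(S=-26)=2522015791327477760/523347633027360537213511521, P(S=-24)=1576259869579673600/19383245667680019896796723, P(S=-22)=51228445761339392000/58149737003040059690390169, P(S=-20)=400222232510464000000/58149737003040059690390169, P(S=-18)=800444465020928000000/19383245667680019896796723, P(S=-16)=11506389184675840000000/58149737003040059690390169, P(S=-14)=45203671796940800000000/58149737003040059690390169, P(S=-12)=49441516027904000000000/19383245667680019896796723, P(S=-10)=1236037900697600000000000/174449211009120179071170507, P(S=-8)=2935590014156800000000000/174449211009120179071170507, P(S=-6)=667179548672000000000000/19383245667680019896796723, P(S=-4)=3544391352320000000000000/58149737003040059690390169, P(S=-2)=5452909772800000000000000/58149737003040059690390169, P(S=0)=2434334720000000000000000/19383245667680019896796723, P(S=2)=8520171520000000000000000/58149737003040059690390169, P(S=4)=8653299200000000000000000/58149737003040059690390169, P(S=6)=2545088000000000000000000/19383245667680019896796723, P(S=8)=17497480000000000000000000/174449211009120179071170507, P(S=10)=11511500000000000000000000/174449211009120179071170507, P(S=12)=719468750000000000000000/19383245667680019896796723, P(S=14)=1027812500000000000000000/58149737003040059690390169, P(S=16)=408789062500000000000000/58149737003040059690390169, P(S=18)=44433593750000000000000/19383245667680019896796723, P(S=20)=34713745117187500000000/58149737003040059690390169, P(S=22)=6942749023437500000000/58149737003040059690390169, P(S=24)=333786010742187500000/19383245667680019896796723, P(S=26)=834465026855468750000/523347633027360537213511521, P(S=28)=37252902984619140625/523347633027360537213511521
E[|S_28|] = Σ_m |m|·P(S_28=m) = 2558618178029232576715950268/523347633027360537213511521

Answer: 2558618178029232576715950268/523347633027360537213511521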